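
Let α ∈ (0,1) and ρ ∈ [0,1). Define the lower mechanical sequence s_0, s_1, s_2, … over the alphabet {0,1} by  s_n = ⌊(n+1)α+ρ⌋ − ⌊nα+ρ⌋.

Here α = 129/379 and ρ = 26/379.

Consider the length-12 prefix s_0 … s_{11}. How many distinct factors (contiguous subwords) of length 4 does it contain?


t_n = ⌊(n·129+26)/379⌋ for n = 0 … 12:
  n=0…9: ⌊26/379⌋=0 ⌊155/379⌋=0 ⌊284/379⌋=0 ⌊413/379⌋=1 ⌊542/379⌋=1 ⌊671/379⌋=1 ⌊800/379⌋=2 ⌊929/379⌋=2 ⌊1058/379⌋=2 ⌊1187/379⌋=3
  n=10…12: ⌊1316/379⌋=3 ⌊1445/379⌋=3 ⌊1574/379⌋=4
s_n = t_(n+1) − t_n for n = 0 … 11 gives
prefix = 001001001001
slide a length-4 window over [0..3] … [8..11] (9 windows); first occurrence of each distinct factor:
  [  0..  3] 0010
  [  1..  4] 0100
  [  2..  5] 1001
  (the other 6 windows repeat one of these)
distinct factors: {0010, 0100, 1001}
count = 3  (Sturmian bound for length 4 is 5)

3


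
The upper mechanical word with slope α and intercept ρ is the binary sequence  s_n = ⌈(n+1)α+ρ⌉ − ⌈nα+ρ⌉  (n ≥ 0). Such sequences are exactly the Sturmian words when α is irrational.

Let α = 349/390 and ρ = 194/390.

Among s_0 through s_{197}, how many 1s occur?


177

#1s = Σ_{n=0}^{197} s_n = Σ_{n=0}^{197} (⌈(n+1)α+ρ⌉ − ⌈nα+ρ⌉)
the sum telescopes: every ⌈nα+ρ⌉ with 0 < n < 198 appears once with + and once with −, leaving ⌈198α+ρ⌉ − ⌈0·α+ρ⌉
198α + ρ = (198·349 + 194) / 390 = 69296/390
ρ = 194/390
⌈69296/390⌉ = 178,  ⌈194/390⌉ = 1
#1s = 178 − 1 = 177


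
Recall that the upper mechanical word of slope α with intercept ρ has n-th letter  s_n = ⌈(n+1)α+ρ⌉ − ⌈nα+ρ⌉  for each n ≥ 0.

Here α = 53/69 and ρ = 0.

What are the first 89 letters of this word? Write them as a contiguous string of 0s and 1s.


n=0: ⌈(1·53)/69⌉ − ⌈(0·53)/69⌉ = ⌈53/69⌉ − ⌈0/69⌉ = 1 − 0 = 1
n=1: ⌈(2·53)/69⌉ − ⌈(1·53)/69⌉ = ⌈106/69⌉ − ⌈53/69⌉ = 2 − 1 = 1
n=2: ⌈(3·53)/69⌉ − ⌈(2·53)/69⌉ = ⌈159/69⌉ − ⌈106/69⌉ = 3 − 2 = 1
n=3: ⌈(4·53)/69⌉ − ⌈(3·53)/69⌉ = ⌈212/69⌉ − ⌈159/69⌉ = 4 − 3 = 1
n=4: ⌈(5·53)/69⌉ − ⌈(4·53)/69⌉ = ⌈265/69⌉ − ⌈212/69⌉ = 4 − 4 = 0
n=5: ⌈(6·53)/69⌉ − ⌈(5·53)/69⌉ = ⌈318/69⌉ − ⌈265/69⌉ = 5 − 4 = 1
n=6: ⌈(7·53)/69⌉ − ⌈(6·53)/69⌉ = ⌈371/69⌉ − ⌈318/69⌉ = 6 − 5 = 1
n=7: ⌈(8·53)/69⌉ − ⌈(7·53)/69⌉ = ⌈424/69⌉ − ⌈371/69⌉ = 7 − 6 = 1
n=8: ⌈(9·53)/69⌉ − ⌈(8·53)/69⌉ = ⌈477/69⌉ − ⌈424/69⌉ = 7 − 7 = 0
n=9: ⌈(10·53)/69⌉ − ⌈(9·53)/69⌉ = ⌈530/69⌉ − ⌈477/69⌉ = 8 − 7 = 1
n=10: ⌈(11·53)/69⌉ − ⌈(10·53)/69⌉ = ⌈583/69⌉ − ⌈530/69⌉ = 9 − 8 = 1
n=11: ⌈(12·53)/69⌉ − ⌈(11·53)/69⌉ = ⌈636/69⌉ − ⌈583/69⌉ = 10 − 9 = 1
n=12: ⌈(13·53)/69⌉ − ⌈(12·53)/69⌉ = ⌈689/69⌉ − ⌈636/69⌉ = 10 − 10 = 0
n=13: ⌈(14·53)/69⌉ − ⌈(13·53)/69⌉ = ⌈742/69⌉ − ⌈689/69⌉ = 11 − 10 = 1
n=14: ⌈(15·53)/69⌉ − ⌈(14·53)/69⌉ = ⌈795/69⌉ − ⌈742/69⌉ = 12 − 11 = 1
n=15: ⌈(16·53)/69⌉ − ⌈(15·53)/69⌉ = ⌈848/69⌉ − ⌈795/69⌉ = 13 − 12 = 1
n=16: ⌈(17·53)/69⌉ − ⌈(16·53)/69⌉ = ⌈901/69⌉ − ⌈848/69⌉ = 14 − 13 = 1
n=17: ⌈(18·53)/69⌉ − ⌈(17·53)/69⌉ = ⌈954/69⌉ − ⌈901/69⌉ = 14 − 14 = 0
n=18: ⌈(19·53)/69⌉ − ⌈(18·53)/69⌉ = ⌈1007/69⌉ − ⌈954/69⌉ = 15 − 14 = 1
n=19: ⌈(20·53)/69⌉ − ⌈(19·53)/69⌉ = ⌈1060/69⌉ − ⌈1007/69⌉ = 16 − 15 = 1
n=20: ⌈(21·53)/69⌉ − ⌈(20·53)/69⌉ = ⌈1113/69⌉ − ⌈1060/69⌉ = 17 − 16 = 1
n=21: ⌈(22·53)/69⌉ − ⌈(21·53)/69⌉ = ⌈1166/69⌉ − ⌈1113/69⌉ = 17 − 17 = 0
n=22: ⌈(23·53)/69⌉ − ⌈(22·53)/69⌉ = ⌈1219/69⌉ − ⌈1166/69⌉ = 18 − 17 = 1
n=23: ⌈(24·53)/69⌉ − ⌈(23·53)/69⌉ = ⌈1272/69⌉ − ⌈1219/69⌉ = 19 − 18 = 1
n=24: ⌈(25·53)/69⌉ − ⌈(24·53)/69⌉ = ⌈1325/69⌉ − ⌈1272/69⌉ = 20 − 19 = 1
n=25: ⌈(26·53)/69⌉ − ⌈(25·53)/69⌉ = ⌈1378/69⌉ − ⌈1325/69⌉ = 20 − 20 = 0
n=26: ⌈(27·53)/69⌉ − ⌈(26·53)/69⌉ = ⌈1431/69⌉ − ⌈1378/69⌉ = 21 − 20 = 1
n=27: ⌈(28·53)/69⌉ − ⌈(27·53)/69⌉ = ⌈1484/69⌉ − ⌈1431/69⌉ = 22 − 21 = 1
n=28: ⌈(29·53)/69⌉ − ⌈(28·53)/69⌉ = ⌈1537/69⌉ − ⌈1484/69⌉ = 23 − 22 = 1
n=29: ⌈(30·53)/69⌉ − ⌈(29·53)/69⌉ = ⌈1590/69⌉ − ⌈1537/69⌉ = 24 − 23 = 1
n=30: ⌈(31·53)/69⌉ − ⌈(30·53)/69⌉ = ⌈1643/69⌉ − ⌈1590/69⌉ = 24 − 24 = 0
n=31: ⌈(32·53)/69⌉ − ⌈(31·53)/69⌉ = ⌈1696/69⌉ − ⌈1643/69⌉ = 25 − 24 = 1
n=32: ⌈(33·53)/69⌉ − ⌈(32·53)/69⌉ = ⌈1749/69⌉ − ⌈1696/69⌉ = 26 − 25 = 1
n=33: ⌈(34·53)/69⌉ − ⌈(33·53)/69⌉ = ⌈1802/69⌉ − ⌈1749/69⌉ = 27 − 26 = 1
n=34: ⌈(35·53)/69⌉ − ⌈(34·53)/69⌉ = ⌈1855/69⌉ − ⌈1802/69⌉ = 27 − 27 = 0
n=35: ⌈(36·53)/69⌉ − ⌈(35·53)/69⌉ = ⌈1908/69⌉ − ⌈1855/69⌉ = 28 − 27 = 1
n=36: ⌈(37·53)/69⌉ − ⌈(36·53)/69⌉ = ⌈1961/69⌉ − ⌈1908/69⌉ = 29 − 28 = 1
n=37: ⌈(38·53)/69⌉ − ⌈(37·53)/69⌉ = ⌈2014/69⌉ − ⌈1961/69⌉ = 30 − 29 = 1
n=38: ⌈(39·53)/69⌉ − ⌈(38·53)/69⌉ = ⌈2067/69⌉ − ⌈2014/69⌉ = 30 − 30 = 0
n=39: ⌈(40·53)/69⌉ − ⌈(39·53)/69⌉ = ⌈2120/69⌉ − ⌈2067/69⌉ = 31 − 30 = 1
n=40: ⌈(41·53)/69⌉ − ⌈(40·53)/69⌉ = ⌈2173/69⌉ − ⌈2120/69⌉ = 32 − 31 = 1
n=41: ⌈(42·53)/69⌉ − ⌈(41·53)/69⌉ = ⌈2226/69⌉ − ⌈2173/69⌉ = 33 − 32 = 1
n=42: ⌈(43·53)/69⌉ − ⌈(42·53)/69⌉ = ⌈2279/69⌉ − ⌈2226/69⌉ = 34 − 33 = 1
n=43: ⌈(44·53)/69⌉ − ⌈(43·53)/69⌉ = ⌈2332/69⌉ − ⌈2279/69⌉ = 34 − 34 = 0
n=44: ⌈(45·53)/69⌉ − ⌈(44·53)/69⌉ = ⌈2385/69⌉ − ⌈2332/69⌉ = 35 − 34 = 1
n=45: ⌈(46·53)/69⌉ − ⌈(45·53)/69⌉ = ⌈2438/69⌉ − ⌈2385/69⌉ = 36 − 35 = 1
n=46: ⌈(47·53)/69⌉ − ⌈(46·53)/69⌉ = ⌈2491/69⌉ − ⌈2438/69⌉ = 37 − 36 = 1
n=47: ⌈(48·53)/69⌉ − ⌈(47·53)/69⌉ = ⌈2544/69⌉ − ⌈2491/69⌉ = 37 − 37 = 0
n=48: ⌈(49·53)/69⌉ − ⌈(48·53)/69⌉ = ⌈2597/69⌉ − ⌈2544/69⌉ = 38 − 37 = 1
n=49: ⌈(50·53)/69⌉ − ⌈(49·53)/69⌉ = ⌈2650/69⌉ − ⌈2597/69⌉ = 39 − 38 = 1
n=50: ⌈(51·53)/69⌉ − ⌈(50·53)/69⌉ = ⌈2703/69⌉ − ⌈2650/69⌉ = 40 − 39 = 1
n=51: ⌈(52·53)/69⌉ − ⌈(51·53)/69⌉ = ⌈2756/69⌉ − ⌈2703/69⌉ = 40 − 40 = 0
n=52: ⌈(53·53)/69⌉ − ⌈(52·53)/69⌉ = ⌈2809/69⌉ − ⌈2756/69⌉ = 41 − 40 = 1
n=53: ⌈(54·53)/69⌉ − ⌈(53·53)/69⌉ = ⌈2862/69⌉ − ⌈2809/69⌉ = 42 − 41 = 1
n=54: ⌈(55·53)/69⌉ − ⌈(54·53)/69⌉ = ⌈2915/69⌉ − ⌈2862/69⌉ = 43 − 42 = 1
n=55: ⌈(56·53)/69⌉ − ⌈(55·53)/69⌉ = ⌈2968/69⌉ − ⌈2915/69⌉ = 44 − 43 = 1
n=56: ⌈(57·53)/69⌉ − ⌈(56·53)/69⌉ = ⌈3021/69⌉ − ⌈2968/69⌉ = 44 − 44 = 0
n=57: ⌈(58·53)/69⌉ − ⌈(57·53)/69⌉ = ⌈3074/69⌉ − ⌈3021/69⌉ = 45 − 44 = 1
n=58: ⌈(59·53)/69⌉ − ⌈(58·53)/69⌉ = ⌈3127/69⌉ − ⌈3074/69⌉ = 46 − 45 = 1
n=59: ⌈(60·53)/69⌉ − ⌈(59·53)/69⌉ = ⌈3180/69⌉ − ⌈3127/69⌉ = 47 − 46 = 1
n=60: ⌈(61·53)/69⌉ − ⌈(60·53)/69⌉ = ⌈3233/69⌉ − ⌈3180/69⌉ = 47 − 47 = 0
n=61: ⌈(62·53)/69⌉ − ⌈(61·53)/69⌉ = ⌈3286/69⌉ − ⌈3233/69⌉ = 48 − 47 = 1
n=62: ⌈(63·53)/69⌉ − ⌈(62·53)/69⌉ = ⌈3339/69⌉ − ⌈3286/69⌉ = 49 − 48 = 1
n=63: ⌈(64·53)/69⌉ − ⌈(63·53)/69⌉ = ⌈3392/69⌉ − ⌈3339/69⌉ = 50 − 49 = 1
n=64: ⌈(65·53)/69⌉ − ⌈(64·53)/69⌉ = ⌈3445/69⌉ − ⌈3392/69⌉ = 50 − 50 = 0
n=65: ⌈(66·53)/69⌉ − ⌈(65·53)/69⌉ = ⌈3498/69⌉ − ⌈3445/69⌉ = 51 − 50 = 1
n=66: ⌈(67·53)/69⌉ − ⌈(66·53)/69⌉ = ⌈3551/69⌉ − ⌈3498/69⌉ = 52 − 51 = 1
n=67: ⌈(68·53)/69⌉ − ⌈(67·53)/69⌉ = ⌈3604/69⌉ − ⌈3551/69⌉ = 53 − 52 = 1
n=68: ⌈(69·53)/69⌉ − ⌈(68·53)/69⌉ = ⌈3657/69⌉ − ⌈3604/69⌉ = 53 − 53 = 0
n=69: ⌈(70·53)/69⌉ − ⌈(69·53)/69⌉ = ⌈3710/69⌉ − ⌈3657/69⌉ = 54 − 53 = 1
n=70: ⌈(71·53)/69⌉ − ⌈(70·53)/69⌉ = ⌈3763/69⌉ − ⌈3710/69⌉ = 55 − 54 = 1
n=71: ⌈(72·53)/69⌉ − ⌈(71·53)/69⌉ = ⌈3816/69⌉ − ⌈3763/69⌉ = 56 − 55 = 1
n=72: ⌈(73·53)/69⌉ − ⌈(72·53)/69⌉ = ⌈3869/69⌉ − ⌈3816/69⌉ = 57 − 56 = 1
n=73: ⌈(74·53)/69⌉ − ⌈(73·53)/69⌉ = ⌈3922/69⌉ − ⌈3869/69⌉ = 57 − 57 = 0
n=74: ⌈(75·53)/69⌉ − ⌈(74·53)/69⌉ = ⌈3975/69⌉ − ⌈3922/69⌉ = 58 − 57 = 1
n=75: ⌈(76·53)/69⌉ − ⌈(75·53)/69⌉ = ⌈4028/69⌉ − ⌈3975/69⌉ = 59 − 58 = 1
n=76: ⌈(77·53)/69⌉ − ⌈(76·53)/69⌉ = ⌈4081/69⌉ − ⌈4028/69⌉ = 60 − 59 = 1
n=77: ⌈(78·53)/69⌉ − ⌈(77·53)/69⌉ = ⌈4134/69⌉ − ⌈4081/69⌉ = 60 − 60 = 0
n=78: ⌈(79·53)/69⌉ − ⌈(78·53)/69⌉ = ⌈4187/69⌉ − ⌈4134/69⌉ = 61 − 60 = 1
n=79: ⌈(80·53)/69⌉ − ⌈(79·53)/69⌉ = ⌈4240/69⌉ − ⌈4187/69⌉ = 62 − 61 = 1
n=80: ⌈(81·53)/69⌉ − ⌈(80·53)/69⌉ = ⌈4293/69⌉ − ⌈4240/69⌉ = 63 − 62 = 1
n=81: ⌈(82·53)/69⌉ − ⌈(81·53)/69⌉ = ⌈4346/69⌉ − ⌈4293/69⌉ = 63 − 63 = 0
n=82: ⌈(83·53)/69⌉ − ⌈(82·53)/69⌉ = ⌈4399/69⌉ − ⌈4346/69⌉ = 64 − 63 = 1
n=83: ⌈(84·53)/69⌉ − ⌈(83·53)/69⌉ = ⌈4452/69⌉ − ⌈4399/69⌉ = 65 − 64 = 1
n=84: ⌈(85·53)/69⌉ − ⌈(84·53)/69⌉ = ⌈4505/69⌉ − ⌈4452/69⌉ = 66 − 65 = 1
n=85: ⌈(86·53)/69⌉ − ⌈(85·53)/69⌉ = ⌈4558/69⌉ − ⌈4505/69⌉ = 67 − 66 = 1
n=86: ⌈(87·53)/69⌉ − ⌈(86·53)/69⌉ = ⌈4611/69⌉ − ⌈4558/69⌉ = 67 − 67 = 0
n=87: ⌈(88·53)/69⌉ − ⌈(87·53)/69⌉ = ⌈4664/69⌉ − ⌈4611/69⌉ = 68 − 67 = 1
n=88: ⌈(89·53)/69⌉ − ⌈(88·53)/69⌉ = ⌈4717/69⌉ − ⌈4664/69⌉ = 69 − 68 = 1

11110111011101111011101110111101110111011110111011101111011101110111011110111011101111011


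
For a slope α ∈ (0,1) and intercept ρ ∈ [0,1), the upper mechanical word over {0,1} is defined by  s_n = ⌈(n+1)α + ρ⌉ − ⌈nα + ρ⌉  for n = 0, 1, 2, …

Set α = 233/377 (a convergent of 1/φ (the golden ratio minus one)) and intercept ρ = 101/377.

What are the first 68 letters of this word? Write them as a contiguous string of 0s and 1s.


n=0: ⌈(1·233+101)/377⌉ − ⌈(0·233+101)/377⌉ = ⌈334/377⌉ − ⌈101/377⌉ = 1 − 1 = 0
n=1: ⌈(2·233+101)/377⌉ − ⌈(1·233+101)/377⌉ = ⌈567/377⌉ − ⌈334/377⌉ = 2 − 1 = 1
n=2: ⌈(3·233+101)/377⌉ − ⌈(2·233+101)/377⌉ = ⌈800/377⌉ − ⌈567/377⌉ = 3 − 2 = 1
n=3: ⌈(4·233+101)/377⌉ − ⌈(3·233+101)/377⌉ = ⌈1033/377⌉ − ⌈800/377⌉ = 3 − 3 = 0
n=4: ⌈(5·233+101)/377⌉ − ⌈(4·233+101)/377⌉ = ⌈1266/377⌉ − ⌈1033/377⌉ = 4 − 3 = 1
n=5: ⌈(6·233+101)/377⌉ − ⌈(5·233+101)/377⌉ = ⌈1499/377⌉ − ⌈1266/377⌉ = 4 − 4 = 0
n=6: ⌈(7·233+101)/377⌉ − ⌈(6·233+101)/377⌉ = ⌈1732/377⌉ − ⌈1499/377⌉ = 5 − 4 = 1
n=7: ⌈(8·233+101)/377⌉ − ⌈(7·233+101)/377⌉ = ⌈1965/377⌉ − ⌈1732/377⌉ = 6 − 5 = 1
n=8: ⌈(9·233+101)/377⌉ − ⌈(8·233+101)/377⌉ = ⌈2198/377⌉ − ⌈1965/377⌉ = 6 − 6 = 0
n=9: ⌈(10·233+101)/377⌉ − ⌈(9·233+101)/377⌉ = ⌈2431/377⌉ − ⌈2198/377⌉ = 7 − 6 = 1
n=10: ⌈(11·233+101)/377⌉ − ⌈(10·233+101)/377⌉ = ⌈2664/377⌉ − ⌈2431/377⌉ = 8 − 7 = 1
n=11: ⌈(12·233+101)/377⌉ − ⌈(11·233+101)/377⌉ = ⌈2897/377⌉ − ⌈2664/377⌉ = 8 − 8 = 0
n=12: ⌈(13·233+101)/377⌉ − ⌈(12·233+101)/377⌉ = ⌈3130/377⌉ − ⌈2897/377⌉ = 9 − 8 = 1
n=13: ⌈(14·233+101)/377⌉ − ⌈(13·233+101)/377⌉ = ⌈3363/377⌉ − ⌈3130/377⌉ = 9 − 9 = 0
n=14: ⌈(15·233+101)/377⌉ − ⌈(14·233+101)/377⌉ = ⌈3596/377⌉ − ⌈3363/377⌉ = 10 − 9 = 1
n=15: ⌈(16·233+101)/377⌉ − ⌈(15·233+101)/377⌉ = ⌈3829/377⌉ − ⌈3596/377⌉ = 11 − 10 = 1
n=16: ⌈(17·233+101)/377⌉ − ⌈(16·233+101)/377⌉ = ⌈4062/377⌉ − ⌈3829/377⌉ = 11 − 11 = 0
n=17: ⌈(18·233+101)/377⌉ − ⌈(17·233+101)/377⌉ = ⌈4295/377⌉ − ⌈4062/377⌉ = 12 − 11 = 1
n=18: ⌈(19·233+101)/377⌉ − ⌈(18·233+101)/377⌉ = ⌈4528/377⌉ − ⌈4295/377⌉ = 13 − 12 = 1
n=19: ⌈(20·233+101)/377⌉ − ⌈(19·233+101)/377⌉ = ⌈4761/377⌉ − ⌈4528/377⌉ = 13 − 13 = 0
n=20: ⌈(21·233+101)/377⌉ − ⌈(20·233+101)/377⌉ = ⌈4994/377⌉ − ⌈4761/377⌉ = 14 − 13 = 1
n=21: ⌈(22·233+101)/377⌉ − ⌈(21·233+101)/377⌉ = ⌈5227/377⌉ − ⌈4994/377⌉ = 14 − 14 = 0
n=22: ⌈(23·233+101)/377⌉ − ⌈(22·233+101)/377⌉ = ⌈5460/377⌉ − ⌈5227/377⌉ = 15 − 14 = 1
n=23: ⌈(24·233+101)/377⌉ − ⌈(23·233+101)/377⌉ = ⌈5693/377⌉ − ⌈5460/377⌉ = 16 − 15 = 1
n=24: ⌈(25·233+101)/377⌉ − ⌈(24·233+101)/377⌉ = ⌈5926/377⌉ − ⌈5693/377⌉ = 16 − 16 = 0
n=25: ⌈(26·233+101)/377⌉ − ⌈(25·233+101)/377⌉ = ⌈6159/377⌉ − ⌈5926/377⌉ = 17 − 16 = 1
n=26: ⌈(27·233+101)/377⌉ − ⌈(26·233+101)/377⌉ = ⌈6392/377⌉ − ⌈6159/377⌉ = 17 − 17 = 0
n=27: ⌈(28·233+101)/377⌉ − ⌈(27·233+101)/377⌉ = ⌈6625/377⌉ − ⌈6392/377⌉ = 18 − 17 = 1
n=28: ⌈(29·233+101)/377⌉ − ⌈(28·233+101)/377⌉ = ⌈6858/377⌉ − ⌈6625/377⌉ = 19 − 18 = 1
n=29: ⌈(30·233+101)/377⌉ − ⌈(29·233+101)/377⌉ = ⌈7091/377⌉ − ⌈6858/377⌉ = 19 − 19 = 0
n=30: ⌈(31·233+101)/377⌉ − ⌈(30·233+101)/377⌉ = ⌈7324/377⌉ − ⌈7091/377⌉ = 20 − 19 = 1
n=31: ⌈(32·233+101)/377⌉ − ⌈(31·233+101)/377⌉ = ⌈7557/377⌉ − ⌈7324/377⌉ = 21 − 20 = 1
n=32: ⌈(33·233+101)/377⌉ − ⌈(32·233+101)/377⌉ = ⌈7790/377⌉ − ⌈7557/377⌉ = 21 − 21 = 0
n=33: ⌈(34·233+101)/377⌉ − ⌈(33·233+101)/377⌉ = ⌈8023/377⌉ − ⌈7790/377⌉ = 22 − 21 = 1
n=34: ⌈(35·233+101)/377⌉ − ⌈(34·233+101)/377⌉ = ⌈8256/377⌉ − ⌈8023/377⌉ = 22 − 22 = 0
n=35: ⌈(36·233+101)/377⌉ − ⌈(35·233+101)/377⌉ = ⌈8489/377⌉ − ⌈8256/377⌉ = 23 − 22 = 1
n=36: ⌈(37·233+101)/377⌉ − ⌈(36·233+101)/377⌉ = ⌈8722/377⌉ − ⌈8489/377⌉ = 24 − 23 = 1
n=37: ⌈(38·233+101)/377⌉ − ⌈(37·233+101)/377⌉ = ⌈8955/377⌉ − ⌈8722/377⌉ = 24 − 24 = 0
n=38: ⌈(39·233+101)/377⌉ − ⌈(38·233+101)/377⌉ = ⌈9188/377⌉ − ⌈8955/377⌉ = 25 − 24 = 1
n=39: ⌈(40·233+101)/377⌉ − ⌈(39·233+101)/377⌉ = ⌈9421/377⌉ − ⌈9188/377⌉ = 25 − 25 = 0
n=40: ⌈(41·233+101)/377⌉ − ⌈(40·233+101)/377⌉ = ⌈9654/377⌉ − ⌈9421/377⌉ = 26 − 25 = 1
n=41: ⌈(42·233+101)/377⌉ − ⌈(41·233+101)/377⌉ = ⌈9887/377⌉ − ⌈9654/377⌉ = 27 − 26 = 1
n=42: ⌈(43·233+101)/377⌉ − ⌈(42·233+101)/377⌉ = ⌈10120/377⌉ − ⌈9887/377⌉ = 27 − 27 = 0
n=43: ⌈(44·233+101)/377⌉ − ⌈(43·233+101)/377⌉ = ⌈10353/377⌉ − ⌈10120/377⌉ = 28 − 27 = 1
n=44: ⌈(45·233+101)/377⌉ − ⌈(44·233+101)/377⌉ = ⌈10586/377⌉ − ⌈10353/377⌉ = 29 − 28 = 1
n=45: ⌈(46·233+101)/377⌉ − ⌈(45·233+101)/377⌉ = ⌈10819/377⌉ − ⌈10586/377⌉ = 29 − 29 = 0
n=46: ⌈(47·233+101)/377⌉ − ⌈(46·233+101)/377⌉ = ⌈11052/377⌉ − ⌈10819/377⌉ = 30 − 29 = 1
n=47: ⌈(48·233+101)/377⌉ − ⌈(47·233+101)/377⌉ = ⌈11285/377⌉ − ⌈11052/377⌉ = 30 − 30 = 0
n=48: ⌈(49·233+101)/377⌉ − ⌈(48·233+101)/377⌉ = ⌈11518/377⌉ − ⌈11285/377⌉ = 31 − 30 = 1
n=49: ⌈(50·233+101)/377⌉ − ⌈(49·233+101)/377⌉ = ⌈11751/377⌉ − ⌈11518/377⌉ = 32 − 31 = 1
n=50: ⌈(51·233+101)/377⌉ − ⌈(50·233+101)/377⌉ = ⌈11984/377⌉ − ⌈11751/377⌉ = 32 − 32 = 0
n=51: ⌈(52·233+101)/377⌉ − ⌈(51·233+101)/377⌉ = ⌈12217/377⌉ − ⌈11984/377⌉ = 33 − 32 = 1
n=52: ⌈(53·233+101)/377⌉ − ⌈(52·233+101)/377⌉ = ⌈12450/377⌉ − ⌈12217/377⌉ = 34 − 33 = 1
n=53: ⌈(54·233+101)/377⌉ − ⌈(53·233+101)/377⌉ = ⌈12683/377⌉ − ⌈12450/377⌉ = 34 − 34 = 0
n=54: ⌈(55·233+101)/377⌉ − ⌈(54·233+101)/377⌉ = ⌈12916/377⌉ − ⌈12683/377⌉ = 35 − 34 = 1
n=55: ⌈(56·233+101)/377⌉ − ⌈(55·233+101)/377⌉ = ⌈13149/377⌉ − ⌈12916/377⌉ = 35 − 35 = 0
n=56: ⌈(57·233+101)/377⌉ − ⌈(56·233+101)/377⌉ = ⌈13382/377⌉ − ⌈13149/377⌉ = 36 − 35 = 1
n=57: ⌈(58·233+101)/377⌉ − ⌈(57·233+101)/377⌉ = ⌈13615/377⌉ − ⌈13382/377⌉ = 37 − 36 = 1
n=58: ⌈(59·233+101)/377⌉ − ⌈(58·233+101)/377⌉ = ⌈13848/377⌉ − ⌈13615/377⌉ = 37 − 37 = 0
n=59: ⌈(60·233+101)/377⌉ − ⌈(59·233+101)/377⌉ = ⌈14081/377⌉ − ⌈13848/377⌉ = 38 − 37 = 1
n=60: ⌈(61·233+101)/377⌉ − ⌈(60·233+101)/377⌉ = ⌈14314/377⌉ − ⌈14081/377⌉ = 38 − 38 = 0
n=61: ⌈(62·233+101)/377⌉ − ⌈(61·233+101)/377⌉ = ⌈14547/377⌉ − ⌈14314/377⌉ = 39 − 38 = 1
n=62: ⌈(63·233+101)/377⌉ − ⌈(62·233+101)/377⌉ = ⌈14780/377⌉ − ⌈14547/377⌉ = 40 − 39 = 1
n=63: ⌈(64·233+101)/377⌉ − ⌈(63·233+101)/377⌉ = ⌈15013/377⌉ − ⌈14780/377⌉ = 40 − 40 = 0
n=64: ⌈(65·233+101)/377⌉ − ⌈(64·233+101)/377⌉ = ⌈15246/377⌉ − ⌈15013/377⌉ = 41 − 40 = 1
n=65: ⌈(66·233+101)/377⌉ − ⌈(65·233+101)/377⌉ = ⌈15479/377⌉ − ⌈15246/377⌉ = 42 − 41 = 1
n=66: ⌈(67·233+101)/377⌉ − ⌈(66·233+101)/377⌉ = ⌈15712/377⌉ − ⌈15479/377⌉ = 42 − 42 = 0
n=67: ⌈(68·233+101)/377⌉ − ⌈(67·233+101)/377⌉ = ⌈15945/377⌉ − ⌈15712/377⌉ = 43 − 42 = 1

01101011011010110110101101011011010110101101101011011010110101101101


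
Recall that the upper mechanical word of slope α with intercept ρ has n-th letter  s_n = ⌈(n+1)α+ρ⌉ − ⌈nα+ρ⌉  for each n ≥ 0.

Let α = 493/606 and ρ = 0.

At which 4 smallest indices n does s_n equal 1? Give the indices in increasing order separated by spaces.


n=0: ⌈493/606⌉−⌈0/606⌉ = 1−0 = 1  ← one
n=1: ⌈986/606⌉−⌈493/606⌉ = 2−1 = 1  ← one
n=2: ⌈1479/606⌉−⌈986/606⌉ = 3−2 = 1  ← one
n=3: ⌈1972/606⌉−⌈1479/606⌉ = 4−3 = 1  ← one
positions of the first 4 ones: 0 1 2 3

0 1 2 3


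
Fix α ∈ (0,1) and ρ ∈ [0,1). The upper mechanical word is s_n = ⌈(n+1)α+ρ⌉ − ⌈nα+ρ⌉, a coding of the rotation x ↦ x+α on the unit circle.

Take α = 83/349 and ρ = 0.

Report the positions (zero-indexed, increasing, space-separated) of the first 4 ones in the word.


0 4 8 12

n=0: ⌈83/349⌉−⌈0/349⌉ = 1−0 = 1  ← one
n=1: ⌈166/349⌉−⌈83/349⌉ = 1−1 = 0
n=2: ⌈249/349⌉−⌈166/349⌉ = 1−1 = 0
n=3: ⌈332/349⌉−⌈249/349⌉ = 1−1 = 0
n=4: ⌈415/349⌉−⌈332/349⌉ = 2−1 = 1  ← one
n=5: ⌈498/349⌉−⌈415/349⌉ = 2−2 = 0
n=6: ⌈581/349⌉−⌈498/349⌉ = 2−2 = 0
n=7: ⌈664/349⌉−⌈581/349⌉ = 2−2 = 0
n=8: ⌈747/349⌉−⌈664/349⌉ = 3−2 = 1  ← one
n=9: ⌈830/349⌉−⌈747/349⌉ = 3−3 = 0
n=10: ⌈913/349⌉−⌈830/349⌉ = 3−3 = 0
n=11: ⌈996/349⌉−⌈913/349⌉ = 3−3 = 0
n=12: ⌈1079/349⌉−⌈996/349⌉ = 4−3 = 1  ← one
positions of the first 4 ones: 0 4 8 12


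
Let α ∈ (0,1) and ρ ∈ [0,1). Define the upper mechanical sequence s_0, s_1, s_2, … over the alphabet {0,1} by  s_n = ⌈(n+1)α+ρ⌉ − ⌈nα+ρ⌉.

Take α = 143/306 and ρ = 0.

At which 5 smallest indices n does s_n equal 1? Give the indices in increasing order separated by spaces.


0 2 4 6 8

n=0: ⌈143/306⌉−⌈0/306⌉ = 1−0 = 1  ← one
n=1: ⌈286/306⌉−⌈143/306⌉ = 1−1 = 0
n=2: ⌈429/306⌉−⌈286/306⌉ = 2−1 = 1  ← one
n=3: ⌈572/306⌉−⌈429/306⌉ = 2−2 = 0
n=4: ⌈715/306⌉−⌈572/306⌉ = 3−2 = 1  ← one
n=5: ⌈858/306⌉−⌈715/306⌉ = 3−3 = 0
n=6: ⌈1001/306⌉−⌈858/306⌉ = 4−3 = 1  ← one
n=7: ⌈1144/306⌉−⌈1001/306⌉ = 4−4 = 0
n=8: ⌈1287/306⌉−⌈1144/306⌉ = 5−4 = 1  ← one
positions of the first 5 ones: 0 2 4 6 8


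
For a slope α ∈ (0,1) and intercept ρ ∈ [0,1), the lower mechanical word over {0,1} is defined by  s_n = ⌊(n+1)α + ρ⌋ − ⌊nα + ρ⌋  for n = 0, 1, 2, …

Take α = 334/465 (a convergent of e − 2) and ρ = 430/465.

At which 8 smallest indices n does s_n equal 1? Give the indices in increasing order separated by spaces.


0 1 2 4 5 7 8 9

n=0: ⌊764/465⌋−⌊430/465⌋ = 1−0 = 1  ← one
n=1: ⌊1098/465⌋−⌊764/465⌋ = 2−1 = 1  ← one
n=2: ⌊1432/465⌋−⌊1098/465⌋ = 3−2 = 1  ← one
n=3: ⌊1766/465⌋−⌊1432/465⌋ = 3−3 = 0
n=4: ⌊2100/465⌋−⌊1766/465⌋ = 4−3 = 1  ← one
n=5: ⌊2434/465⌋−⌊2100/465⌋ = 5−4 = 1  ← one
n=6: ⌊2768/465⌋−⌊2434/465⌋ = 5−5 = 0
n=7: ⌊3102/465⌋−⌊2768/465⌋ = 6−5 = 1  ← one
n=8: ⌊3436/465⌋−⌊3102/465⌋ = 7−6 = 1  ← one
n=9: ⌊3770/465⌋−⌊3436/465⌋ = 8−7 = 1  ← one
positions of the first 8 ones: 0 1 2 4 5 7 8 9


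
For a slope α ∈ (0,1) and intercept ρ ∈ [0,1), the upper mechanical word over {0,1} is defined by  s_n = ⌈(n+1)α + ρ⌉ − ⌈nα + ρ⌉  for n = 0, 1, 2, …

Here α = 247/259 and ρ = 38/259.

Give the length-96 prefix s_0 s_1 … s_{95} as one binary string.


111011111111111111111111011111111111111111111101111111111111111111101111111111111111111110111111

n=0: ⌈(1·247+38)/259⌉ − ⌈(0·247+38)/259⌉ = ⌈285/259⌉ − ⌈38/259⌉ = 2 − 1 = 1
n=1: ⌈(2·247+38)/259⌉ − ⌈(1·247+38)/259⌉ = ⌈532/259⌉ − ⌈285/259⌉ = 3 − 2 = 1
n=2: ⌈(3·247+38)/259⌉ − ⌈(2·247+38)/259⌉ = ⌈779/259⌉ − ⌈532/259⌉ = 4 − 3 = 1
n=3: ⌈(4·247+38)/259⌉ − ⌈(3·247+38)/259⌉ = ⌈1026/259⌉ − ⌈779/259⌉ = 4 − 4 = 0
n=4: ⌈(5·247+38)/259⌉ − ⌈(4·247+38)/259⌉ = ⌈1273/259⌉ − ⌈1026/259⌉ = 5 − 4 = 1
n=5: ⌈(6·247+38)/259⌉ − ⌈(5·247+38)/259⌉ = ⌈1520/259⌉ − ⌈1273/259⌉ = 6 − 5 = 1
n=6: ⌈(7·247+38)/259⌉ − ⌈(6·247+38)/259⌉ = ⌈1767/259⌉ − ⌈1520/259⌉ = 7 − 6 = 1
n=7: ⌈(8·247+38)/259⌉ − ⌈(7·247+38)/259⌉ = ⌈2014/259⌉ − ⌈1767/259⌉ = 8 − 7 = 1
n=8: ⌈(9·247+38)/259⌉ − ⌈(8·247+38)/259⌉ = ⌈2261/259⌉ − ⌈2014/259⌉ = 9 − 8 = 1
n=9: ⌈(10·247+38)/259⌉ − ⌈(9·247+38)/259⌉ = ⌈2508/259⌉ − ⌈2261/259⌉ = 10 − 9 = 1
n=10: ⌈(11·247+38)/259⌉ − ⌈(10·247+38)/259⌉ = ⌈2755/259⌉ − ⌈2508/259⌉ = 11 − 10 = 1
n=11: ⌈(12·247+38)/259⌉ − ⌈(11·247+38)/259⌉ = ⌈3002/259⌉ − ⌈2755/259⌉ = 12 − 11 = 1
n=12: ⌈(13·247+38)/259⌉ − ⌈(12·247+38)/259⌉ = ⌈3249/259⌉ − ⌈3002/259⌉ = 13 − 12 = 1
n=13: ⌈(14·247+38)/259⌉ − ⌈(13·247+38)/259⌉ = ⌈3496/259⌉ − ⌈3249/259⌉ = 14 − 13 = 1
n=14: ⌈(15·247+38)/259⌉ − ⌈(14·247+38)/259⌉ = ⌈3743/259⌉ − ⌈3496/259⌉ = 15 − 14 = 1
n=15: ⌈(16·247+38)/259⌉ − ⌈(15·247+38)/259⌉ = ⌈3990/259⌉ − ⌈3743/259⌉ = 16 − 15 = 1
n=16: ⌈(17·247+38)/259⌉ − ⌈(16·247+38)/259⌉ = ⌈4237/259⌉ − ⌈3990/259⌉ = 17 − 16 = 1
n=17: ⌈(18·247+38)/259⌉ − ⌈(17·247+38)/259⌉ = ⌈4484/259⌉ − ⌈4237/259⌉ = 18 − 17 = 1
n=18: ⌈(19·247+38)/259⌉ − ⌈(18·247+38)/259⌉ = ⌈4731/259⌉ − ⌈4484/259⌉ = 19 − 18 = 1
n=19: ⌈(20·247+38)/259⌉ − ⌈(19·247+38)/259⌉ = ⌈4978/259⌉ − ⌈4731/259⌉ = 20 − 19 = 1
n=20: ⌈(21·247+38)/259⌉ − ⌈(20·247+38)/259⌉ = ⌈5225/259⌉ − ⌈4978/259⌉ = 21 − 20 = 1
n=21: ⌈(22·247+38)/259⌉ − ⌈(21·247+38)/259⌉ = ⌈5472/259⌉ − ⌈5225/259⌉ = 22 − 21 = 1
n=22: ⌈(23·247+38)/259⌉ − ⌈(22·247+38)/259⌉ = ⌈5719/259⌉ − ⌈5472/259⌉ = 23 − 22 = 1
n=23: ⌈(24·247+38)/259⌉ − ⌈(23·247+38)/259⌉ = ⌈5966/259⌉ − ⌈5719/259⌉ = 24 − 23 = 1
n=24: ⌈(25·247+38)/259⌉ − ⌈(24·247+38)/259⌉ = ⌈6213/259⌉ − ⌈5966/259⌉ = 24 − 24 = 0
n=25: ⌈(26·247+38)/259⌉ − ⌈(25·247+38)/259⌉ = ⌈6460/259⌉ − ⌈6213/259⌉ = 25 − 24 = 1
n=26: ⌈(27·247+38)/259⌉ − ⌈(26·247+38)/259⌉ = ⌈6707/259⌉ − ⌈6460/259⌉ = 26 − 25 = 1
n=27: ⌈(28·247+38)/259⌉ − ⌈(27·247+38)/259⌉ = ⌈6954/259⌉ − ⌈6707/259⌉ = 27 − 26 = 1
n=28: ⌈(29·247+38)/259⌉ − ⌈(28·247+38)/259⌉ = ⌈7201/259⌉ − ⌈6954/259⌉ = 28 − 27 = 1
n=29: ⌈(30·247+38)/259⌉ − ⌈(29·247+38)/259⌉ = ⌈7448/259⌉ − ⌈7201/259⌉ = 29 − 28 = 1
n=30: ⌈(31·247+38)/259⌉ − ⌈(30·247+38)/259⌉ = ⌈7695/259⌉ − ⌈7448/259⌉ = 30 − 29 = 1
n=31: ⌈(32·247+38)/259⌉ − ⌈(31·247+38)/259⌉ = ⌈7942/259⌉ − ⌈7695/259⌉ = 31 − 30 = 1
n=32: ⌈(33·247+38)/259⌉ − ⌈(32·247+38)/259⌉ = ⌈8189/259⌉ − ⌈7942/259⌉ = 32 − 31 = 1
n=33: ⌈(34·247+38)/259⌉ − ⌈(33·247+38)/259⌉ = ⌈8436/259⌉ − ⌈8189/259⌉ = 33 − 32 = 1
n=34: ⌈(35·247+38)/259⌉ − ⌈(34·247+38)/259⌉ = ⌈8683/259⌉ − ⌈8436/259⌉ = 34 − 33 = 1
n=35: ⌈(36·247+38)/259⌉ − ⌈(35·247+38)/259⌉ = ⌈8930/259⌉ − ⌈8683/259⌉ = 35 − 34 = 1
n=36: ⌈(37·247+38)/259⌉ − ⌈(36·247+38)/259⌉ = ⌈9177/259⌉ − ⌈8930/259⌉ = 36 − 35 = 1
n=37: ⌈(38·247+38)/259⌉ − ⌈(37·247+38)/259⌉ = ⌈9424/259⌉ − ⌈9177/259⌉ = 37 − 36 = 1
n=38: ⌈(39·247+38)/259⌉ − ⌈(38·247+38)/259⌉ = ⌈9671/259⌉ − ⌈9424/259⌉ = 38 − 37 = 1
n=39: ⌈(40·247+38)/259⌉ − ⌈(39·247+38)/259⌉ = ⌈9918/259⌉ − ⌈9671/259⌉ = 39 − 38 = 1
n=40: ⌈(41·247+38)/259⌉ − ⌈(40·247+38)/259⌉ = ⌈10165/259⌉ − ⌈9918/259⌉ = 40 − 39 = 1
n=41: ⌈(42·247+38)/259⌉ − ⌈(41·247+38)/259⌉ = ⌈10412/259⌉ − ⌈10165/259⌉ = 41 − 40 = 1
n=42: ⌈(43·247+38)/259⌉ − ⌈(42·247+38)/259⌉ = ⌈10659/259⌉ − ⌈10412/259⌉ = 42 − 41 = 1
n=43: ⌈(44·247+38)/259⌉ − ⌈(43·247+38)/259⌉ = ⌈10906/259⌉ − ⌈10659/259⌉ = 43 − 42 = 1
n=44: ⌈(45·247+38)/259⌉ − ⌈(44·247+38)/259⌉ = ⌈11153/259⌉ − ⌈10906/259⌉ = 44 − 43 = 1
n=45: ⌈(46·247+38)/259⌉ − ⌈(45·247+38)/259⌉ = ⌈11400/259⌉ − ⌈11153/259⌉ = 45 − 44 = 1
n=46: ⌈(47·247+38)/259⌉ − ⌈(46·247+38)/259⌉ = ⌈11647/259⌉ − ⌈11400/259⌉ = 45 − 45 = 0
n=47: ⌈(48·247+38)/259⌉ − ⌈(47·247+38)/259⌉ = ⌈11894/259⌉ − ⌈11647/259⌉ = 46 − 45 = 1
n=48: ⌈(49·247+38)/259⌉ − ⌈(48·247+38)/259⌉ = ⌈12141/259⌉ − ⌈11894/259⌉ = 47 − 46 = 1
n=49: ⌈(50·247+38)/259⌉ − ⌈(49·247+38)/259⌉ = ⌈12388/259⌉ − ⌈12141/259⌉ = 48 − 47 = 1
n=50: ⌈(51·247+38)/259⌉ − ⌈(50·247+38)/259⌉ = ⌈12635/259⌉ − ⌈12388/259⌉ = 49 − 48 = 1
n=51: ⌈(52·247+38)/259⌉ − ⌈(51·247+38)/259⌉ = ⌈12882/259⌉ − ⌈12635/259⌉ = 50 − 49 = 1
n=52: ⌈(53·247+38)/259⌉ − ⌈(52·247+38)/259⌉ = ⌈13129/259⌉ − ⌈12882/259⌉ = 51 − 50 = 1
n=53: ⌈(54·247+38)/259⌉ − ⌈(53·247+38)/259⌉ = ⌈13376/259⌉ − ⌈13129/259⌉ = 52 − 51 = 1
n=54: ⌈(55·247+38)/259⌉ − ⌈(54·247+38)/259⌉ = ⌈13623/259⌉ − ⌈13376/259⌉ = 53 − 52 = 1
n=55: ⌈(56·247+38)/259⌉ − ⌈(55·247+38)/259⌉ = ⌈13870/259⌉ − ⌈13623/259⌉ = 54 − 53 = 1
n=56: ⌈(57·247+38)/259⌉ − ⌈(56·247+38)/259⌉ = ⌈14117/259⌉ − ⌈13870/259⌉ = 55 − 54 = 1
n=57: ⌈(58·247+38)/259⌉ − ⌈(57·247+38)/259⌉ = ⌈14364/259⌉ − ⌈14117/259⌉ = 56 − 55 = 1
n=58: ⌈(59·247+38)/259⌉ − ⌈(58·247+38)/259⌉ = ⌈14611/259⌉ − ⌈14364/259⌉ = 57 − 56 = 1
n=59: ⌈(60·247+38)/259⌉ − ⌈(59·247+38)/259⌉ = ⌈14858/259⌉ − ⌈14611/259⌉ = 58 − 57 = 1
n=60: ⌈(61·247+38)/259⌉ − ⌈(60·247+38)/259⌉ = ⌈15105/259⌉ − ⌈14858/259⌉ = 59 − 58 = 1
n=61: ⌈(62·247+38)/259⌉ − ⌈(61·247+38)/259⌉ = ⌈15352/259⌉ − ⌈15105/259⌉ = 60 − 59 = 1
n=62: ⌈(63·247+38)/259⌉ − ⌈(62·247+38)/259⌉ = ⌈15599/259⌉ − ⌈15352/259⌉ = 61 − 60 = 1
n=63: ⌈(64·247+38)/259⌉ − ⌈(63·247+38)/259⌉ = ⌈15846/259⌉ − ⌈15599/259⌉ = 62 − 61 = 1
n=64: ⌈(65·247+38)/259⌉ − ⌈(64·247+38)/259⌉ = ⌈16093/259⌉ − ⌈15846/259⌉ = 63 − 62 = 1
n=65: ⌈(66·247+38)/259⌉ − ⌈(65·247+38)/259⌉ = ⌈16340/259⌉ − ⌈16093/259⌉ = 64 − 63 = 1
n=66: ⌈(67·247+38)/259⌉ − ⌈(66·247+38)/259⌉ = ⌈16587/259⌉ − ⌈16340/259⌉ = 65 − 64 = 1
n=67: ⌈(68·247+38)/259⌉ − ⌈(67·247+38)/259⌉ = ⌈16834/259⌉ − ⌈16587/259⌉ = 65 − 65 = 0
n=68: ⌈(69·247+38)/259⌉ − ⌈(68·247+38)/259⌉ = ⌈17081/259⌉ − ⌈16834/259⌉ = 66 − 65 = 1
n=69: ⌈(70·247+38)/259⌉ − ⌈(69·247+38)/259⌉ = ⌈17328/259⌉ − ⌈17081/259⌉ = 67 − 66 = 1
n=70: ⌈(71·247+38)/259⌉ − ⌈(70·247+38)/259⌉ = ⌈17575/259⌉ − ⌈17328/259⌉ = 68 − 67 = 1
n=71: ⌈(72·247+38)/259⌉ − ⌈(71·247+38)/259⌉ = ⌈17822/259⌉ − ⌈17575/259⌉ = 69 − 68 = 1
n=72: ⌈(73·247+38)/259⌉ − ⌈(72·247+38)/259⌉ = ⌈18069/259⌉ − ⌈17822/259⌉ = 70 − 69 = 1
n=73: ⌈(74·247+38)/259⌉ − ⌈(73·247+38)/259⌉ = ⌈18316/259⌉ − ⌈18069/259⌉ = 71 − 70 = 1
n=74: ⌈(75·247+38)/259⌉ − ⌈(74·247+38)/259⌉ = ⌈18563/259⌉ − ⌈18316/259⌉ = 72 − 71 = 1
n=75: ⌈(76·247+38)/259⌉ − ⌈(75·247+38)/259⌉ = ⌈18810/259⌉ − ⌈18563/259⌉ = 73 − 72 = 1
n=76: ⌈(77·247+38)/259⌉ − ⌈(76·247+38)/259⌉ = ⌈19057/259⌉ − ⌈18810/259⌉ = 74 − 73 = 1
n=77: ⌈(78·247+38)/259⌉ − ⌈(77·247+38)/259⌉ = ⌈19304/259⌉ − ⌈19057/259⌉ = 75 − 74 = 1
n=78: ⌈(79·247+38)/259⌉ − ⌈(78·247+38)/259⌉ = ⌈19551/259⌉ − ⌈19304/259⌉ = 76 − 75 = 1
n=79: ⌈(80·247+38)/259⌉ − ⌈(79·247+38)/259⌉ = ⌈19798/259⌉ − ⌈19551/259⌉ = 77 − 76 = 1
n=80: ⌈(81·247+38)/259⌉ − ⌈(80·247+38)/259⌉ = ⌈20045/259⌉ − ⌈19798/259⌉ = 78 − 77 = 1
n=81: ⌈(82·247+38)/259⌉ − ⌈(81·247+38)/259⌉ = ⌈20292/259⌉ − ⌈20045/259⌉ = 79 − 78 = 1
n=82: ⌈(83·247+38)/259⌉ − ⌈(82·247+38)/259⌉ = ⌈20539/259⌉ − ⌈20292/259⌉ = 80 − 79 = 1
n=83: ⌈(84·247+38)/259⌉ − ⌈(83·247+38)/259⌉ = ⌈20786/259⌉ − ⌈20539/259⌉ = 81 − 80 = 1
n=84: ⌈(85·247+38)/259⌉ − ⌈(84·247+38)/259⌉ = ⌈21033/259⌉ − ⌈20786/259⌉ = 82 − 81 = 1
n=85: ⌈(86·247+38)/259⌉ − ⌈(85·247+38)/259⌉ = ⌈21280/259⌉ − ⌈21033/259⌉ = 83 − 82 = 1
n=86: ⌈(87·247+38)/259⌉ − ⌈(86·247+38)/259⌉ = ⌈21527/259⌉ − ⌈21280/259⌉ = 84 − 83 = 1
n=87: ⌈(88·247+38)/259⌉ − ⌈(87·247+38)/259⌉ = ⌈21774/259⌉ − ⌈21527/259⌉ = 85 − 84 = 1
n=88: ⌈(89·247+38)/259⌉ − ⌈(88·247+38)/259⌉ = ⌈22021/259⌉ − ⌈21774/259⌉ = 86 − 85 = 1
n=89: ⌈(90·247+38)/259⌉ − ⌈(89·247+38)/259⌉ = ⌈22268/259⌉ − ⌈22021/259⌉ = 86 − 86 = 0
n=90: ⌈(91·247+38)/259⌉ − ⌈(90·247+38)/259⌉ = ⌈22515/259⌉ − ⌈22268/259⌉ = 87 − 86 = 1
n=91: ⌈(92·247+38)/259⌉ − ⌈(91·247+38)/259⌉ = ⌈22762/259⌉ − ⌈22515/259⌉ = 88 − 87 = 1
n=92: ⌈(93·247+38)/259⌉ − ⌈(92·247+38)/259⌉ = ⌈23009/259⌉ − ⌈22762/259⌉ = 89 − 88 = 1
n=93: ⌈(94·247+38)/259⌉ − ⌈(93·247+38)/259⌉ = ⌈23256/259⌉ − ⌈23009/259⌉ = 90 − 89 = 1
n=94: ⌈(95·247+38)/259⌉ − ⌈(94·247+38)/259⌉ = ⌈23503/259⌉ − ⌈23256/259⌉ = 91 − 90 = 1
n=95: ⌈(96·247+38)/259⌉ − ⌈(95·247+38)/259⌉ = ⌈23750/259⌉ − ⌈23503/259⌉ = 92 − 91 = 1


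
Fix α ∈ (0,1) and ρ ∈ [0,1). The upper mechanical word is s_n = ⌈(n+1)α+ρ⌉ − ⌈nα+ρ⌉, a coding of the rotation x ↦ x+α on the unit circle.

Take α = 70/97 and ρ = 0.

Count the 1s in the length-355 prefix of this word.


257

#1s = Σ_{n=0}^{354} s_n = Σ_{n=0}^{354} (⌈(n+1)α+ρ⌉ − ⌈nα+ρ⌉)
the sum telescopes: every ⌈nα+ρ⌉ with 0 < n < 355 appears once with + and once with −, leaving ⌈355α+ρ⌉ − ⌈0·α+ρ⌉
355α + ρ = (355·70) / 97 = 24850/97
ρ = 0/97
⌈24850/97⌉ = 257,  ⌈0/97⌉ = 0
#1s = 257 − 0 = 257


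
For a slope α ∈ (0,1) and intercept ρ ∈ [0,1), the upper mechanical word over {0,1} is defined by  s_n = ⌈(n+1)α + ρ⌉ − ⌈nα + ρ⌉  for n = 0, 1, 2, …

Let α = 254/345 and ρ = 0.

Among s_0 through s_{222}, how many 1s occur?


#1s = Σ_{n=0}^{222} s_n = Σ_{n=0}^{222} (⌈(n+1)α+ρ⌉ − ⌈nα+ρ⌉)
the sum telescopes: every ⌈nα+ρ⌉ with 0 < n < 223 appears once with + and once with −, leaving ⌈223α+ρ⌉ − ⌈0·α+ρ⌉
223α + ρ = (223·254) / 345 = 56642/345
ρ = 0/345
⌈56642/345⌉ = 165,  ⌈0/345⌉ = 0
#1s = 165 − 0 = 165

165


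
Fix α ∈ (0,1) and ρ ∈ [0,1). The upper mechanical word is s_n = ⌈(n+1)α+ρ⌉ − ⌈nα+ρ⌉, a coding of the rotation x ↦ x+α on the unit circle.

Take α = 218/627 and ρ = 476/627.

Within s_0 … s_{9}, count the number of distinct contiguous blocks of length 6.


t_n = ⌈(n·218+476)/627⌉ for n = 0 … 10:
  n=0…9: ⌈476/627⌉=1 ⌈694/627⌉=2 ⌈912/627⌉=2 ⌈1130/627⌉=2 ⌈1348/627⌉=3 ⌈1566/627⌉=3 ⌈1784/627⌉=3 ⌈2002/627⌉=4 ⌈2220/627⌉=4 ⌈2438/627⌉=4
  n=10: ⌈2656/627⌉=5
s_n = t_(n+1) − t_n for n = 0 … 9 gives
prefix = 1001001001
slide a length-6 window over [0..5] … [4..9] (5 windows); first occurrence of each distinct factor:
  [  0..  5] 100100
  [  1..  6] 001001
  [  2..  7] 010010
  (the other 2 windows repeat one of these)
distinct factors: {001001, 010010, 100100}
count = 3  (Sturmian bound for length 6 is 7)

3


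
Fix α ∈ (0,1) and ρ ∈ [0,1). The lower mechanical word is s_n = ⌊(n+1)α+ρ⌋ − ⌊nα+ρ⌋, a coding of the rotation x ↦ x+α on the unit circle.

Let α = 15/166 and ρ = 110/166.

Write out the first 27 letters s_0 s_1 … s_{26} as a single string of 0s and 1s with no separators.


000100000000001000000000010

n=0: ⌊(1·15+110)/166⌋ − ⌊(0·15+110)/166⌋ = ⌊125/166⌋ − ⌊110/166⌋ = 0 − 0 = 0
n=1: ⌊(2·15+110)/166⌋ − ⌊(1·15+110)/166⌋ = ⌊140/166⌋ − ⌊125/166⌋ = 0 − 0 = 0
n=2: ⌊(3·15+110)/166⌋ − ⌊(2·15+110)/166⌋ = ⌊155/166⌋ − ⌊140/166⌋ = 0 − 0 = 0
n=3: ⌊(4·15+110)/166⌋ − ⌊(3·15+110)/166⌋ = ⌊170/166⌋ − ⌊155/166⌋ = 1 − 0 = 1
n=4: ⌊(5·15+110)/166⌋ − ⌊(4·15+110)/166⌋ = ⌊185/166⌋ − ⌊170/166⌋ = 1 − 1 = 0
n=5: ⌊(6·15+110)/166⌋ − ⌊(5·15+110)/166⌋ = ⌊200/166⌋ − ⌊185/166⌋ = 1 − 1 = 0
n=6: ⌊(7·15+110)/166⌋ − ⌊(6·15+110)/166⌋ = ⌊215/166⌋ − ⌊200/166⌋ = 1 − 1 = 0
n=7: ⌊(8·15+110)/166⌋ − ⌊(7·15+110)/166⌋ = ⌊230/166⌋ − ⌊215/166⌋ = 1 − 1 = 0
n=8: ⌊(9·15+110)/166⌋ − ⌊(8·15+110)/166⌋ = ⌊245/166⌋ − ⌊230/166⌋ = 1 − 1 = 0
n=9: ⌊(10·15+110)/166⌋ − ⌊(9·15+110)/166⌋ = ⌊260/166⌋ − ⌊245/166⌋ = 1 − 1 = 0
n=10: ⌊(11·15+110)/166⌋ − ⌊(10·15+110)/166⌋ = ⌊275/166⌋ − ⌊260/166⌋ = 1 − 1 = 0
n=11: ⌊(12·15+110)/166⌋ − ⌊(11·15+110)/166⌋ = ⌊290/166⌋ − ⌊275/166⌋ = 1 − 1 = 0
n=12: ⌊(13·15+110)/166⌋ − ⌊(12·15+110)/166⌋ = ⌊305/166⌋ − ⌊290/166⌋ = 1 − 1 = 0
n=13: ⌊(14·15+110)/166⌋ − ⌊(13·15+110)/166⌋ = ⌊320/166⌋ − ⌊305/166⌋ = 1 − 1 = 0
n=14: ⌊(15·15+110)/166⌋ − ⌊(14·15+110)/166⌋ = ⌊335/166⌋ − ⌊320/166⌋ = 2 − 1 = 1
n=15: ⌊(16·15+110)/166⌋ − ⌊(15·15+110)/166⌋ = ⌊350/166⌋ − ⌊335/166⌋ = 2 − 2 = 0
n=16: ⌊(17·15+110)/166⌋ − ⌊(16·15+110)/166⌋ = ⌊365/166⌋ − ⌊350/166⌋ = 2 − 2 = 0
n=17: ⌊(18·15+110)/166⌋ − ⌊(17·15+110)/166⌋ = ⌊380/166⌋ − ⌊365/166⌋ = 2 − 2 = 0
n=18: ⌊(19·15+110)/166⌋ − ⌊(18·15+110)/166⌋ = ⌊395/166⌋ − ⌊380/166⌋ = 2 − 2 = 0
n=19: ⌊(20·15+110)/166⌋ − ⌊(19·15+110)/166⌋ = ⌊410/166⌋ − ⌊395/166⌋ = 2 − 2 = 0
n=20: ⌊(21·15+110)/166⌋ − ⌊(20·15+110)/166⌋ = ⌊425/166⌋ − ⌊410/166⌋ = 2 − 2 = 0
n=21: ⌊(22·15+110)/166⌋ − ⌊(21·15+110)/166⌋ = ⌊440/166⌋ − ⌊425/166⌋ = 2 − 2 = 0
n=22: ⌊(23·15+110)/166⌋ − ⌊(22·15+110)/166⌋ = ⌊455/166⌋ − ⌊440/166⌋ = 2 − 2 = 0
n=23: ⌊(24·15+110)/166⌋ − ⌊(23·15+110)/166⌋ = ⌊470/166⌋ − ⌊455/166⌋ = 2 − 2 = 0
n=24: ⌊(25·15+110)/166⌋ − ⌊(24·15+110)/166⌋ = ⌊485/166⌋ − ⌊470/166⌋ = 2 − 2 = 0
n=25: ⌊(26·15+110)/166⌋ − ⌊(25·15+110)/166⌋ = ⌊500/166⌋ − ⌊485/166⌋ = 3 − 2 = 1
n=26: ⌊(27·15+110)/166⌋ − ⌊(26·15+110)/166⌋ = ⌊515/166⌋ − ⌊500/166⌋ = 3 − 3 = 0


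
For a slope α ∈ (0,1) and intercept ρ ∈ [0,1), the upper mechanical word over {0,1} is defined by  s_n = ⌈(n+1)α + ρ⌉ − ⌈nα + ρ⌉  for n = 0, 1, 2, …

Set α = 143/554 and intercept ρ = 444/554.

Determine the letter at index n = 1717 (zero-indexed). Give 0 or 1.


(n+1)α + ρ = (1718·143 + 444) / 554 = 246118/554
nα + ρ     = (1717·143 + 444) / 554 = 245975/554
⌈246118/554⌉ = 445,  ⌈245975/554⌉ = 444
s_{1717} = 445 − 444 = 1

1


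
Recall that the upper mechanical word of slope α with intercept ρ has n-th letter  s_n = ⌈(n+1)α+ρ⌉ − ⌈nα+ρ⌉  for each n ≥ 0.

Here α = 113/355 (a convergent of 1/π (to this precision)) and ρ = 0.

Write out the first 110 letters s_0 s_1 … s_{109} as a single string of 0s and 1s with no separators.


n=0: ⌈(1·113)/355⌉ − ⌈(0·113)/355⌉ = ⌈113/355⌉ − ⌈0/355⌉ = 1 − 0 = 1
n=1: ⌈(2·113)/355⌉ − ⌈(1·113)/355⌉ = ⌈226/355⌉ − ⌈113/355⌉ = 1 − 1 = 0
n=2: ⌈(3·113)/355⌉ − ⌈(2·113)/355⌉ = ⌈339/355⌉ − ⌈226/355⌉ = 1 − 1 = 0
n=3: ⌈(4·113)/355⌉ − ⌈(3·113)/355⌉ = ⌈452/355⌉ − ⌈339/355⌉ = 2 − 1 = 1
n=4: ⌈(5·113)/355⌉ − ⌈(4·113)/355⌉ = ⌈565/355⌉ − ⌈452/355⌉ = 2 − 2 = 0
n=5: ⌈(6·113)/355⌉ − ⌈(5·113)/355⌉ = ⌈678/355⌉ − ⌈565/355⌉ = 2 − 2 = 0
n=6: ⌈(7·113)/355⌉ − ⌈(6·113)/355⌉ = ⌈791/355⌉ − ⌈678/355⌉ = 3 − 2 = 1
n=7: ⌈(8·113)/355⌉ − ⌈(7·113)/355⌉ = ⌈904/355⌉ − ⌈791/355⌉ = 3 − 3 = 0
n=8: ⌈(9·113)/355⌉ − ⌈(8·113)/355⌉ = ⌈1017/355⌉ − ⌈904/355⌉ = 3 − 3 = 0
n=9: ⌈(10·113)/355⌉ − ⌈(9·113)/355⌉ = ⌈1130/355⌉ − ⌈1017/355⌉ = 4 − 3 = 1
n=10: ⌈(11·113)/355⌉ − ⌈(10·113)/355⌉ = ⌈1243/355⌉ − ⌈1130/355⌉ = 4 − 4 = 0
n=11: ⌈(12·113)/355⌉ − ⌈(11·113)/355⌉ = ⌈1356/355⌉ − ⌈1243/355⌉ = 4 − 4 = 0
n=12: ⌈(13·113)/355⌉ − ⌈(12·113)/355⌉ = ⌈1469/355⌉ − ⌈1356/355⌉ = 5 − 4 = 1
n=13: ⌈(14·113)/355⌉ − ⌈(13·113)/355⌉ = ⌈1582/355⌉ − ⌈1469/355⌉ = 5 − 5 = 0
n=14: ⌈(15·113)/355⌉ − ⌈(14·113)/355⌉ = ⌈1695/355⌉ − ⌈1582/355⌉ = 5 − 5 = 0
n=15: ⌈(16·113)/355⌉ − ⌈(15·113)/355⌉ = ⌈1808/355⌉ − ⌈1695/355⌉ = 6 − 5 = 1
n=16: ⌈(17·113)/355⌉ − ⌈(16·113)/355⌉ = ⌈1921/355⌉ − ⌈1808/355⌉ = 6 − 6 = 0
n=17: ⌈(18·113)/355⌉ − ⌈(17·113)/355⌉ = ⌈2034/355⌉ − ⌈1921/355⌉ = 6 − 6 = 0
n=18: ⌈(19·113)/355⌉ − ⌈(18·113)/355⌉ = ⌈2147/355⌉ − ⌈2034/355⌉ = 7 − 6 = 1
n=19: ⌈(20·113)/355⌉ − ⌈(19·113)/355⌉ = ⌈2260/355⌉ − ⌈2147/355⌉ = 7 − 7 = 0
n=20: ⌈(21·113)/355⌉ − ⌈(20·113)/355⌉ = ⌈2373/355⌉ − ⌈2260/355⌉ = 7 − 7 = 0
n=21: ⌈(22·113)/355⌉ − ⌈(21·113)/355⌉ = ⌈2486/355⌉ − ⌈2373/355⌉ = 8 − 7 = 1
n=22: ⌈(23·113)/355⌉ − ⌈(22·113)/355⌉ = ⌈2599/355⌉ − ⌈2486/355⌉ = 8 − 8 = 0
n=23: ⌈(24·113)/355⌉ − ⌈(23·113)/355⌉ = ⌈2712/355⌉ − ⌈2599/355⌉ = 8 − 8 = 0
n=24: ⌈(25·113)/355⌉ − ⌈(24·113)/355⌉ = ⌈2825/355⌉ − ⌈2712/355⌉ = 8 − 8 = 0
n=25: ⌈(26·113)/355⌉ − ⌈(25·113)/355⌉ = ⌈2938/355⌉ − ⌈2825/355⌉ = 9 − 8 = 1
n=26: ⌈(27·113)/355⌉ − ⌈(26·113)/355⌉ = ⌈3051/355⌉ − ⌈2938/355⌉ = 9 − 9 = 0
n=27: ⌈(28·113)/355⌉ − ⌈(27·113)/355⌉ = ⌈3164/355⌉ − ⌈3051/355⌉ = 9 − 9 = 0
n=28: ⌈(29·113)/355⌉ − ⌈(28·113)/355⌉ = ⌈3277/355⌉ − ⌈3164/355⌉ = 10 − 9 = 1
n=29: ⌈(30·113)/355⌉ − ⌈(29·113)/355⌉ = ⌈3390/355⌉ − ⌈3277/355⌉ = 10 − 10 = 0
n=30: ⌈(31·113)/355⌉ − ⌈(30·113)/355⌉ = ⌈3503/355⌉ − ⌈3390/355⌉ = 10 − 10 = 0
n=31: ⌈(32·113)/355⌉ − ⌈(31·113)/355⌉ = ⌈3616/355⌉ − ⌈3503/355⌉ = 11 − 10 = 1
n=32: ⌈(33·113)/355⌉ − ⌈(32·113)/355⌉ = ⌈3729/355⌉ − ⌈3616/355⌉ = 11 − 11 = 0
n=33: ⌈(34·113)/355⌉ − ⌈(33·113)/355⌉ = ⌈3842/355⌉ − ⌈3729/355⌉ = 11 − 11 = 0
n=34: ⌈(35·113)/355⌉ − ⌈(34·113)/355⌉ = ⌈3955/355⌉ − ⌈3842/355⌉ = 12 − 11 = 1
n=35: ⌈(36·113)/355⌉ − ⌈(35·113)/355⌉ = ⌈4068/355⌉ − ⌈3955/355⌉ = 12 − 12 = 0
n=36: ⌈(37·113)/355⌉ − ⌈(36·113)/355⌉ = ⌈4181/355⌉ − ⌈4068/355⌉ = 12 − 12 = 0
n=37: ⌈(38·113)/355⌉ − ⌈(37·113)/355⌉ = ⌈4294/355⌉ − ⌈4181/355⌉ = 13 − 12 = 1
n=38: ⌈(39·113)/355⌉ − ⌈(38·113)/355⌉ = ⌈4407/355⌉ − ⌈4294/355⌉ = 13 − 13 = 0
n=39: ⌈(40·113)/355⌉ − ⌈(39·113)/355⌉ = ⌈4520/355⌉ − ⌈4407/355⌉ = 13 − 13 = 0
n=40: ⌈(41·113)/355⌉ − ⌈(40·113)/355⌉ = ⌈4633/355⌉ − ⌈4520/355⌉ = 14 − 13 = 1
n=41: ⌈(42·113)/355⌉ − ⌈(41·113)/355⌉ = ⌈4746/355⌉ − ⌈4633/355⌉ = 14 − 14 = 0
n=42: ⌈(43·113)/355⌉ − ⌈(42·113)/355⌉ = ⌈4859/355⌉ − ⌈4746/355⌉ = 14 − 14 = 0
n=43: ⌈(44·113)/355⌉ − ⌈(43·113)/355⌉ = ⌈4972/355⌉ − ⌈4859/355⌉ = 15 − 14 = 1
n=44: ⌈(45·113)/355⌉ − ⌈(44·113)/355⌉ = ⌈5085/355⌉ − ⌈4972/355⌉ = 15 − 15 = 0
n=45: ⌈(46·113)/355⌉ − ⌈(45·113)/355⌉ = ⌈5198/355⌉ − ⌈5085/355⌉ = 15 − 15 = 0
n=46: ⌈(47·113)/355⌉ − ⌈(46·113)/355⌉ = ⌈5311/355⌉ − ⌈5198/355⌉ = 15 − 15 = 0
n=47: ⌈(48·113)/355⌉ − ⌈(47·113)/355⌉ = ⌈5424/355⌉ − ⌈5311/355⌉ = 16 − 15 = 1
n=48: ⌈(49·113)/355⌉ − ⌈(48·113)/355⌉ = ⌈5537/355⌉ − ⌈5424/355⌉ = 16 − 16 = 0
n=49: ⌈(50·113)/355⌉ − ⌈(49·113)/355⌉ = ⌈5650/355⌉ − ⌈5537/355⌉ = 16 − 16 = 0
n=50: ⌈(51·113)/355⌉ − ⌈(50·113)/355⌉ = ⌈5763/355⌉ − ⌈5650/355⌉ = 17 − 16 = 1
n=51: ⌈(52·113)/355⌉ − ⌈(51·113)/355⌉ = ⌈5876/355⌉ − ⌈5763/355⌉ = 17 − 17 = 0
n=52: ⌈(53·113)/355⌉ − ⌈(52·113)/355⌉ = ⌈5989/355⌉ − ⌈5876/355⌉ = 17 − 17 = 0
n=53: ⌈(54·113)/355⌉ − ⌈(53·113)/355⌉ = ⌈6102/355⌉ − ⌈5989/355⌉ = 18 − 17 = 1
n=54: ⌈(55·113)/355⌉ − ⌈(54·113)/355⌉ = ⌈6215/355⌉ − ⌈6102/355⌉ = 18 − 18 = 0
n=55: ⌈(56·113)/355⌉ − ⌈(55·113)/355⌉ = ⌈6328/355⌉ − ⌈6215/355⌉ = 18 − 18 = 0
n=56: ⌈(57·113)/355⌉ − ⌈(56·113)/355⌉ = ⌈6441/355⌉ − ⌈6328/355⌉ = 19 − 18 = 1
n=57: ⌈(58·113)/355⌉ − ⌈(57·113)/355⌉ = ⌈6554/355⌉ − ⌈6441/355⌉ = 19 − 19 = 0
n=58: ⌈(59·113)/355⌉ − ⌈(58·113)/355⌉ = ⌈6667/355⌉ − ⌈6554/355⌉ = 19 − 19 = 0
n=59: ⌈(60·113)/355⌉ − ⌈(59·113)/355⌉ = ⌈6780/355⌉ − ⌈6667/355⌉ = 20 − 19 = 1
n=60: ⌈(61·113)/355⌉ − ⌈(60·113)/355⌉ = ⌈6893/355⌉ − ⌈6780/355⌉ = 20 − 20 = 0
n=61: ⌈(62·113)/355⌉ − ⌈(61·113)/355⌉ = ⌈7006/355⌉ − ⌈6893/355⌉ = 20 − 20 = 0
n=62: ⌈(63·113)/355⌉ − ⌈(62·113)/355⌉ = ⌈7119/355⌉ − ⌈7006/355⌉ = 21 − 20 = 1
n=63: ⌈(64·113)/355⌉ − ⌈(63·113)/355⌉ = ⌈7232/355⌉ − ⌈7119/355⌉ = 21 − 21 = 0
n=64: ⌈(65·113)/355⌉ − ⌈(64·113)/355⌉ = ⌈7345/355⌉ − ⌈7232/355⌉ = 21 − 21 = 0
n=65: ⌈(66·113)/355⌉ − ⌈(65·113)/355⌉ = ⌈7458/355⌉ − ⌈7345/355⌉ = 22 − 21 = 1
n=66: ⌈(67·113)/355⌉ − ⌈(66·113)/355⌉ = ⌈7571/355⌉ − ⌈7458/355⌉ = 22 − 22 = 0
n=67: ⌈(68·113)/355⌉ − ⌈(67·113)/355⌉ = ⌈7684/355⌉ − ⌈7571/355⌉ = 22 − 22 = 0
n=68: ⌈(69·113)/355⌉ − ⌈(68·113)/355⌉ = ⌈7797/355⌉ − ⌈7684/355⌉ = 22 − 22 = 0
n=69: ⌈(70·113)/355⌉ − ⌈(69·113)/355⌉ = ⌈7910/355⌉ − ⌈7797/355⌉ = 23 − 22 = 1
n=70: ⌈(71·113)/355⌉ − ⌈(70·113)/355⌉ = ⌈8023/355⌉ − ⌈7910/355⌉ = 23 − 23 = 0
n=71: ⌈(72·113)/355⌉ − ⌈(71·113)/355⌉ = ⌈8136/355⌉ − ⌈8023/355⌉ = 23 − 23 = 0
n=72: ⌈(73·113)/355⌉ − ⌈(72·113)/355⌉ = ⌈8249/355⌉ − ⌈8136/355⌉ = 24 − 23 = 1
n=73: ⌈(74·113)/355⌉ − ⌈(73·113)/355⌉ = ⌈8362/355⌉ − ⌈8249/355⌉ = 24 − 24 = 0
n=74: ⌈(75·113)/355⌉ − ⌈(74·113)/355⌉ = ⌈8475/355⌉ − ⌈8362/355⌉ = 24 − 24 = 0
n=75: ⌈(76·113)/355⌉ − ⌈(75·113)/355⌉ = ⌈8588/355⌉ − ⌈8475/355⌉ = 25 − 24 = 1
n=76: ⌈(77·113)/355⌉ − ⌈(76·113)/355⌉ = ⌈8701/355⌉ − ⌈8588/355⌉ = 25 − 25 = 0
n=77: ⌈(78·113)/355⌉ − ⌈(77·113)/355⌉ = ⌈8814/355⌉ − ⌈8701/355⌉ = 25 − 25 = 0
n=78: ⌈(79·113)/355⌉ − ⌈(78·113)/355⌉ = ⌈8927/355⌉ − ⌈8814/355⌉ = 26 − 25 = 1
n=79: ⌈(80·113)/355⌉ − ⌈(79·113)/355⌉ = ⌈9040/355⌉ − ⌈8927/355⌉ = 26 − 26 = 0
n=80: ⌈(81·113)/355⌉ − ⌈(80·113)/355⌉ = ⌈9153/355⌉ − ⌈9040/355⌉ = 26 − 26 = 0
n=81: ⌈(82·113)/355⌉ − ⌈(81·113)/355⌉ = ⌈9266/355⌉ − ⌈9153/355⌉ = 27 − 26 = 1
n=82: ⌈(83·113)/355⌉ − ⌈(82·113)/355⌉ = ⌈9379/355⌉ − ⌈9266/355⌉ = 27 − 27 = 0
n=83: ⌈(84·113)/355⌉ − ⌈(83·113)/355⌉ = ⌈9492/355⌉ − ⌈9379/355⌉ = 27 − 27 = 0
n=84: ⌈(85·113)/355⌉ − ⌈(84·113)/355⌉ = ⌈9605/355⌉ − ⌈9492/355⌉ = 28 − 27 = 1
n=85: ⌈(86·113)/355⌉ − ⌈(85·113)/355⌉ = ⌈9718/355⌉ − ⌈9605/355⌉ = 28 − 28 = 0
n=86: ⌈(87·113)/355⌉ − ⌈(86·113)/355⌉ = ⌈9831/355⌉ − ⌈9718/355⌉ = 28 − 28 = 0
n=87: ⌈(88·113)/355⌉ − ⌈(87·113)/355⌉ = ⌈9944/355⌉ − ⌈9831/355⌉ = 29 − 28 = 1
n=88: ⌈(89·113)/355⌉ − ⌈(88·113)/355⌉ = ⌈10057/355⌉ − ⌈9944/355⌉ = 29 − 29 = 0
n=89: ⌈(90·113)/355⌉ − ⌈(89·113)/355⌉ = ⌈10170/355⌉ − ⌈10057/355⌉ = 29 − 29 = 0
n=90: ⌈(91·113)/355⌉ − ⌈(90·113)/355⌉ = ⌈10283/355⌉ − ⌈10170/355⌉ = 29 − 29 = 0
n=91: ⌈(92·113)/355⌉ − ⌈(91·113)/355⌉ = ⌈10396/355⌉ − ⌈10283/355⌉ = 30 − 29 = 1
n=92: ⌈(93·113)/355⌉ − ⌈(92·113)/355⌉ = ⌈10509/355⌉ − ⌈10396/355⌉ = 30 − 30 = 0
n=93: ⌈(94·113)/355⌉ − ⌈(93·113)/355⌉ = ⌈10622/355⌉ − ⌈10509/355⌉ = 30 − 30 = 0
n=94: ⌈(95·113)/355⌉ − ⌈(94·113)/355⌉ = ⌈10735/355⌉ − ⌈10622/355⌉ = 31 − 30 = 1
n=95: ⌈(96·113)/355⌉ − ⌈(95·113)/355⌉ = ⌈10848/355⌉ − ⌈10735/355⌉ = 31 − 31 = 0
n=96: ⌈(97·113)/355⌉ − ⌈(96·113)/355⌉ = ⌈10961/355⌉ − ⌈10848/355⌉ = 31 − 31 = 0
n=97: ⌈(98·113)/355⌉ − ⌈(97·113)/355⌉ = ⌈11074/355⌉ − ⌈10961/355⌉ = 32 − 31 = 1
n=98: ⌈(99·113)/355⌉ − ⌈(98·113)/355⌉ = ⌈11187/355⌉ − ⌈11074/355⌉ = 32 − 32 = 0
n=99: ⌈(100·113)/355⌉ − ⌈(99·113)/355⌉ = ⌈11300/355⌉ − ⌈11187/355⌉ = 32 − 32 = 0
n=100: ⌈(101·113)/355⌉ − ⌈(100·113)/355⌉ = ⌈11413/355⌉ − ⌈11300/355⌉ = 33 − 32 = 1
n=101: ⌈(102·113)/355⌉ − ⌈(101·113)/355⌉ = ⌈11526/355⌉ − ⌈11413/355⌉ = 33 − 33 = 0
n=102: ⌈(103·113)/355⌉ − ⌈(102·113)/355⌉ = ⌈11639/355⌉ − ⌈11526/355⌉ = 33 − 33 = 0
n=103: ⌈(104·113)/355⌉ − ⌈(103·113)/355⌉ = ⌈11752/355⌉ − ⌈11639/355⌉ = 34 − 33 = 1
n=104: ⌈(105·113)/355⌉ − ⌈(104·113)/355⌉ = ⌈11865/355⌉ − ⌈11752/355⌉ = 34 − 34 = 0
n=105: ⌈(106·113)/355⌉ − ⌈(105·113)/355⌉ = ⌈11978/355⌉ − ⌈11865/355⌉ = 34 − 34 = 0
n=106: ⌈(107·113)/355⌉ − ⌈(106·113)/355⌉ = ⌈12091/355⌉ − ⌈11978/355⌉ = 35 − 34 = 1
n=107: ⌈(108·113)/355⌉ − ⌈(107·113)/355⌉ = ⌈12204/355⌉ − ⌈12091/355⌉ = 35 − 35 = 0
n=108: ⌈(109·113)/355⌉ − ⌈(108·113)/355⌉ = ⌈12317/355⌉ − ⌈12204/355⌉ = 35 − 35 = 0
n=109: ⌈(110·113)/355⌉ − ⌈(109·113)/355⌉ = ⌈12430/355⌉ − ⌈12317/355⌉ = 36 − 35 = 1

10010010010010010010010001001001001001001001000100100100100100100100010010010010010010010001001001001001001001
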